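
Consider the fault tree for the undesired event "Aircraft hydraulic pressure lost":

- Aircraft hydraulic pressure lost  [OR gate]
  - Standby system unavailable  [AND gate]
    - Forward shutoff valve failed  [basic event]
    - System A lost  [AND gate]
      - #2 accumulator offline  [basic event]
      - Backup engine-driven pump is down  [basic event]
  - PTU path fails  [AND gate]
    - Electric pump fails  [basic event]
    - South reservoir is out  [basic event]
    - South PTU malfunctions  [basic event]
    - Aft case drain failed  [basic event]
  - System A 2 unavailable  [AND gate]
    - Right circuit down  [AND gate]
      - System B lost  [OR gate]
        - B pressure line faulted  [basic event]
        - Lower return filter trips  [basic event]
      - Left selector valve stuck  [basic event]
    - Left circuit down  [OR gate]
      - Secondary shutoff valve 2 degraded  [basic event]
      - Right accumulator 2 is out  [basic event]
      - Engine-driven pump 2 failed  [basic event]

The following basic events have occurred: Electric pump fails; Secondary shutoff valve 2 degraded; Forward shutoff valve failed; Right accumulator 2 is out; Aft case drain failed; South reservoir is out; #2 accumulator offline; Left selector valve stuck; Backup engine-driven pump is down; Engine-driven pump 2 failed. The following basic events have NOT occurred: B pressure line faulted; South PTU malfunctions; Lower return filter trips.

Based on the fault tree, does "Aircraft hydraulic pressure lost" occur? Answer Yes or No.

System A lost [AND]: #2 accumulator offline=occurs, Backup engine-driven pump is down=occurs → all inputs occur → occurs.
Standby system unavailable [AND]: Forward shutoff valve failed=occurs, System A lost=occurs → all inputs occur → occurs.
PTU path fails [AND]: Electric pump fails=occurs, South reservoir is out=occurs, South PTU malfunctions=not, Aft case drain failed=occurs → not all inputs occur → does not occur.
System B lost [OR]: B pressure line faulted=not, Lower return filter trips=not → no input occurs → does not occur.
Right circuit down [AND]: System B lost=not, Left selector valve stuck=occurs → not all inputs occur → does not occur.
Left circuit down [OR]: Secondary shutoff valve 2 degraded=occurs, Right accumulator 2 is out=occurs, Engine-driven pump 2 failed=occurs → at least one input occurs → occurs.
System A 2 unavailable [AND]: Right circuit down=not, Left circuit down=occurs → not all inputs occur → does not occur.
Aircraft hydraulic pressure lost [OR]: Standby system unavailable=occurs, PTU path fails=not, System A 2 unavailable=not → at least one input occurs → occurs.

Yes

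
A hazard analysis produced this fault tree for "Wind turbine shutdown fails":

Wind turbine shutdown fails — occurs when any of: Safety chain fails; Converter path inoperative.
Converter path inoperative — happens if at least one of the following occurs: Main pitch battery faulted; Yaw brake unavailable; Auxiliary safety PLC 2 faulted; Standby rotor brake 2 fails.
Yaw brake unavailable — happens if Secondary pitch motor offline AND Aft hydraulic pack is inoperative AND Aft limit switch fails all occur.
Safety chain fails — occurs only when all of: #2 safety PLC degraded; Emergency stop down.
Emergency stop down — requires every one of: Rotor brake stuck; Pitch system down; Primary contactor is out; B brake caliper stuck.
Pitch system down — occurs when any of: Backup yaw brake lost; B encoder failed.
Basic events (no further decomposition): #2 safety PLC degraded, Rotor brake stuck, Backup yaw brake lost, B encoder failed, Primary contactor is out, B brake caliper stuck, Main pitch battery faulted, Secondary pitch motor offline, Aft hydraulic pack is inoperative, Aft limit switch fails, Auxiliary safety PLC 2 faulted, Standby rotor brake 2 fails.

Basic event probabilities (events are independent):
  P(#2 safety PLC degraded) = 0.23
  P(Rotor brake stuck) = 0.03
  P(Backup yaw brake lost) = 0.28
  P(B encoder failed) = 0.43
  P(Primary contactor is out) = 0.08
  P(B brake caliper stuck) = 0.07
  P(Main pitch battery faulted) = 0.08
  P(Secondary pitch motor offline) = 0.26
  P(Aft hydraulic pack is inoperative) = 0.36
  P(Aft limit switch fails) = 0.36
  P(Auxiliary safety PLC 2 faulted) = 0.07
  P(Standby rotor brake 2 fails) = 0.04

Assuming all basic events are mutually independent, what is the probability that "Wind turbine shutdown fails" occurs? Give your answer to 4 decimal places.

0.2063

P(Pitch system down) [OR] = 1 − (1−0.28) × (1−0.43) = 0.589600
P(Emergency stop down) [AND] = 0.03 × 0.589600 × 0.08 × 0.07 = 0.000099
P(Safety chain fails) [AND] = 0.23 × 0.000099 = 0.000023
P(Yaw brake unavailable) [AND] = 0.26 × 0.36 × 0.36 = 0.033696
P(Converter path inoperative) [OR] = 1 − (1−0.08) × (1−0.033696) × (1−0.07) × (1−0.04) = 0.206301
P(Wind turbine shutdown fails) [OR] = 1 − (1−0.000023) × (1−0.206301) = 0.206319
Rounded to 4 decimal places: P(Wind turbine shutdown fails) ≈ 0.2063.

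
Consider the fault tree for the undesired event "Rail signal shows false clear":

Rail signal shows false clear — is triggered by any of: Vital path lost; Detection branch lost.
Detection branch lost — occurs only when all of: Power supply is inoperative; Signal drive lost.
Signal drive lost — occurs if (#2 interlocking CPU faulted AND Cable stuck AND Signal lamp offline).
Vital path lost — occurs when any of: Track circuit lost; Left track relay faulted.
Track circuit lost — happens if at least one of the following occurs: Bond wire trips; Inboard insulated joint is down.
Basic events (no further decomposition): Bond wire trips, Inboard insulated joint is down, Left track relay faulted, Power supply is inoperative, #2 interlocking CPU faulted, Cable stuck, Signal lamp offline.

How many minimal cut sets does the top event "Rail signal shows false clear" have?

Track circuit lost [OR]: union of children's cut sets → 2 cut set(s).
Vital path lost [OR]: union of children's cut sets → 3 cut set(s).
Signal drive lost [AND]: one cut set from each child combined → 1 × 1 × 1 = 1 cut set(s).
Detection branch lost [AND]: one cut set from each child combined → 1 × 1 = 1 cut set(s).
Rail signal shows false clear [OR]: union of children's cut sets → 4 cut set(s).
Minimal cut sets: {Bond wire trips}; {Inboard insulated joint is down}; {Left track relay faulted}; {#2 interlocking CPU faulted, Cable stuck, Power supply is inoperative, Signal lamp offline}.

4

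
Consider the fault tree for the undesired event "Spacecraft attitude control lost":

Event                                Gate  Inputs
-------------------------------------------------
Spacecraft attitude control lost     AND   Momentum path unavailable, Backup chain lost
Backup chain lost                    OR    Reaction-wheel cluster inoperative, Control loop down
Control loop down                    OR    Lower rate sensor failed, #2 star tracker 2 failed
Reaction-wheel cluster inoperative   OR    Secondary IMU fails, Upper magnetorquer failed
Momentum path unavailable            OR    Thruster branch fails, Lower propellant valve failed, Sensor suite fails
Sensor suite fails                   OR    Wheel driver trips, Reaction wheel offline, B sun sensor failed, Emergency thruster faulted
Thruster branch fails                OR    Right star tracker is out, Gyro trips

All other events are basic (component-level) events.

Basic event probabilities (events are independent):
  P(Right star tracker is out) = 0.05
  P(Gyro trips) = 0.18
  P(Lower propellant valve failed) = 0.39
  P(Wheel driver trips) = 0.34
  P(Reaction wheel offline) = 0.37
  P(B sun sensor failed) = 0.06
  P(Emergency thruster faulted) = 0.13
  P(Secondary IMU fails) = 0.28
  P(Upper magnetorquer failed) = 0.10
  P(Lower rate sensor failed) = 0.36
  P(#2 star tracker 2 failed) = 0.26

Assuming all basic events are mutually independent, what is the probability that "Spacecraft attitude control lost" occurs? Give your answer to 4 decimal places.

P(Thruster branch fails) [OR] = 1 − (1−0.05) × (1−0.18) = 0.221000
P(Sensor suite fails) [OR] = 1 − (1−0.34) × (1−0.37) × (1−0.06) × (1−0.13) = 0.659959
P(Momentum path unavailable) [OR] = 1 − (1−0.221000) × (1−0.39) × (1−0.659959) = 0.838416
P(Reaction-wheel cluster inoperative) [OR] = 1 − (1−0.28) × (1−0.10) = 0.352000
P(Control loop down) [OR] = 1 − (1−0.36) × (1−0.26) = 0.526400
P(Backup chain lost) [OR] = 1 − (1−0.352000) × (1−0.526400) = 0.693107
P(Spacecraft attitude control lost) [AND] = 0.838416 × 0.693107 = 0.581112
Rounded to 4 decimal places: P(Spacecraft attitude control lost) ≈ 0.5811.

0.5811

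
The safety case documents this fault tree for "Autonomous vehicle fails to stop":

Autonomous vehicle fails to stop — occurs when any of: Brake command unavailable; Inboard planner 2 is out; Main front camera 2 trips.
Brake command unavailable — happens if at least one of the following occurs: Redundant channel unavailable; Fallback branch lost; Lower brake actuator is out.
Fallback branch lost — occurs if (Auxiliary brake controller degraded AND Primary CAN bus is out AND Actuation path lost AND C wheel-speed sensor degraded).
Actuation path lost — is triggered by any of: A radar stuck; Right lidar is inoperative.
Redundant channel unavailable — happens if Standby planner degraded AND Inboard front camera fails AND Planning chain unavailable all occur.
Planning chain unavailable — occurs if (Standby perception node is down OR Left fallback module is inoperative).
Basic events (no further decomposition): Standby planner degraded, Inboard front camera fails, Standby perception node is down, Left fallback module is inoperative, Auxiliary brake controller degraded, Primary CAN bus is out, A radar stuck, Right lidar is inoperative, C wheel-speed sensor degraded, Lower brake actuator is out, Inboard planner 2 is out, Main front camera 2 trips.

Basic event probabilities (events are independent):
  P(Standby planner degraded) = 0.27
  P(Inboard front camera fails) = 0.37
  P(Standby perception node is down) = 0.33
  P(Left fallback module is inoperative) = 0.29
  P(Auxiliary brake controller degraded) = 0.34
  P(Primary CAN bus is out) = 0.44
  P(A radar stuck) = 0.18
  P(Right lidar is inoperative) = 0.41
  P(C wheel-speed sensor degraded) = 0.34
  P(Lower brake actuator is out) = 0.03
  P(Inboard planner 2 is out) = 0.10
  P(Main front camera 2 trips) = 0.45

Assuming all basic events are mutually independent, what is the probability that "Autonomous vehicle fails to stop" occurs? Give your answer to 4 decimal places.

P(Planning chain unavailable) [OR] = 1 − (1−0.33) × (1−0.29) = 0.524300
P(Redundant channel unavailable) [AND] = 0.27 × 0.37 × 0.524300 = 0.052378
P(Actuation path lost) [OR] = 1 − (1−0.18) × (1−0.41) = 0.516200
P(Fallback branch lost) [AND] = 0.34 × 0.44 × 0.516200 × 0.34 = 0.026256
P(Brake command unavailable) [OR] = 1 − (1−0.052378) × (1−0.026256) × (1−0.03) = 0.104941
P(Autonomous vehicle fails to stop) [OR] = 1 − (1−0.104941) × (1−0.10) × (1−0.45) = 0.556946
Rounded to 4 decimal places: P(Autonomous vehicle fails to stop) ≈ 0.5569.

0.5569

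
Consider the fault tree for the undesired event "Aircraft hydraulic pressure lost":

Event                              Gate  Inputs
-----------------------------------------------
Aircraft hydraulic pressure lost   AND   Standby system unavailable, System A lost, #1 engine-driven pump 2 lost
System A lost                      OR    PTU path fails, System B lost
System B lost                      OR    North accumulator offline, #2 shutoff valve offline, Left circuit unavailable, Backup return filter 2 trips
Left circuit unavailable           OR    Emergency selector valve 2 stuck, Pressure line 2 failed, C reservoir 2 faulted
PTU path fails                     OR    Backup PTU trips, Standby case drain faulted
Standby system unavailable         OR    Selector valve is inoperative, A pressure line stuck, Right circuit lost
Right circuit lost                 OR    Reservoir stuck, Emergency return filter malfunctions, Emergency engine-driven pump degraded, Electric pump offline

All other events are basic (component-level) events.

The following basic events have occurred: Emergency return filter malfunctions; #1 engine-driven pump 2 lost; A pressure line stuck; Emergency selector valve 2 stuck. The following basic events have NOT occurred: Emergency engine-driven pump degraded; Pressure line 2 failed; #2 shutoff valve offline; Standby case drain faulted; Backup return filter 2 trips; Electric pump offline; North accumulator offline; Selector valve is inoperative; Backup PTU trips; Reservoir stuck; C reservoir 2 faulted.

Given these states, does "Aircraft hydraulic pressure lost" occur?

Yes

Right circuit lost [OR]: Reservoir stuck=not, Emergency return filter malfunctions=occurs, Emergency engine-driven pump degraded=not, Electric pump offline=not → at least one input occurs → occurs.
Standby system unavailable [OR]: Selector valve is inoperative=not, A pressure line stuck=occurs, Right circuit lost=occurs → at least one input occurs → occurs.
PTU path fails [OR]: Backup PTU trips=not, Standby case drain faulted=not → no input occurs → does not occur.
Left circuit unavailable [OR]: Emergency selector valve 2 stuck=occurs, Pressure line 2 failed=not, C reservoir 2 faulted=not → at least one input occurs → occurs.
System B lost [OR]: North accumulator offline=not, #2 shutoff valve offline=not, Left circuit unavailable=occurs, Backup return filter 2 trips=not → at least one input occurs → occurs.
System A lost [OR]: PTU path fails=not, System B lost=occurs → at least one input occurs → occurs.
Aircraft hydraulic pressure lost [AND]: Standby system unavailable=occurs, System A lost=occurs, #1 engine-driven pump 2 lost=occurs → all inputs occur → occurs.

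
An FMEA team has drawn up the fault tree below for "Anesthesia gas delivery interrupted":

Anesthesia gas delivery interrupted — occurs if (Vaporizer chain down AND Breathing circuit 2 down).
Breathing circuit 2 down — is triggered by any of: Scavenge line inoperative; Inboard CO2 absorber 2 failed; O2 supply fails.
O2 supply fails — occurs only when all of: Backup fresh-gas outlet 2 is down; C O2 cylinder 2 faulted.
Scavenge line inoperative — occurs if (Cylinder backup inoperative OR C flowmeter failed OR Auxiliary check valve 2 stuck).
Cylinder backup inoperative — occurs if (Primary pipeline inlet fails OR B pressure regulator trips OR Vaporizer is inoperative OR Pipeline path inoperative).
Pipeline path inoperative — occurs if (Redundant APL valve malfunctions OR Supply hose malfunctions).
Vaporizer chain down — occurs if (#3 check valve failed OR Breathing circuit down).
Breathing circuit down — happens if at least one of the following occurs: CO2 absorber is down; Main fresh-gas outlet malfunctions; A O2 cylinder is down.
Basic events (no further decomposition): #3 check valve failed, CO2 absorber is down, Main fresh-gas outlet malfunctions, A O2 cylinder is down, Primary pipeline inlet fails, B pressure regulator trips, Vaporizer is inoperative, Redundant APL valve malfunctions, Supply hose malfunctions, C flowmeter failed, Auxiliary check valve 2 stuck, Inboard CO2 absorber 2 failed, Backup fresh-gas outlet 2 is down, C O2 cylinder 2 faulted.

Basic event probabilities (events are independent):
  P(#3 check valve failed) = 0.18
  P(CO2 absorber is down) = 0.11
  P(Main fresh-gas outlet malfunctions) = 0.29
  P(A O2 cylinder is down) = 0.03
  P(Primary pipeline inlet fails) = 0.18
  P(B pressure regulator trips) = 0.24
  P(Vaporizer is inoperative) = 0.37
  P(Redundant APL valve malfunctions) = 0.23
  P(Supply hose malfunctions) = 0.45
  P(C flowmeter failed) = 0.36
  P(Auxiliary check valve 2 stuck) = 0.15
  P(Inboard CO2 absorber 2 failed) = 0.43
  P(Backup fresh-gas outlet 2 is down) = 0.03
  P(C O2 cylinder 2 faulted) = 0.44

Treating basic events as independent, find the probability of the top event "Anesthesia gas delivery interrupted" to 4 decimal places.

0.4721

P(Breathing circuit down) [OR] = 1 − (1−0.11) × (1−0.29) × (1−0.03) = 0.387057
P(Vaporizer chain down) [OR] = 1 − (1−0.18) × (1−0.387057) = 0.497387
P(Pipeline path inoperative) [OR] = 1 − (1−0.23) × (1−0.45) = 0.576500
P(Cylinder backup inoperative) [OR] = 1 − (1−0.18) × (1−0.24) × (1−0.37) × (1−0.576500) = 0.833727
P(Scavenge line inoperative) [OR] = 1 − (1−0.833727) × (1−0.36) × (1−0.15) = 0.909547
P(O2 supply fails) [AND] = 0.03 × 0.44 = 0.013200
P(Breathing circuit 2 down) [OR] = 1 − (1−0.909547) × (1−0.43) × (1−0.013200) = 0.949122
P(Anesthesia gas delivery interrupted) [AND] = 0.497387 × 0.949122 = 0.472081
Rounded to 4 decimal places: P(Anesthesia gas delivery interrupted) ≈ 0.4721.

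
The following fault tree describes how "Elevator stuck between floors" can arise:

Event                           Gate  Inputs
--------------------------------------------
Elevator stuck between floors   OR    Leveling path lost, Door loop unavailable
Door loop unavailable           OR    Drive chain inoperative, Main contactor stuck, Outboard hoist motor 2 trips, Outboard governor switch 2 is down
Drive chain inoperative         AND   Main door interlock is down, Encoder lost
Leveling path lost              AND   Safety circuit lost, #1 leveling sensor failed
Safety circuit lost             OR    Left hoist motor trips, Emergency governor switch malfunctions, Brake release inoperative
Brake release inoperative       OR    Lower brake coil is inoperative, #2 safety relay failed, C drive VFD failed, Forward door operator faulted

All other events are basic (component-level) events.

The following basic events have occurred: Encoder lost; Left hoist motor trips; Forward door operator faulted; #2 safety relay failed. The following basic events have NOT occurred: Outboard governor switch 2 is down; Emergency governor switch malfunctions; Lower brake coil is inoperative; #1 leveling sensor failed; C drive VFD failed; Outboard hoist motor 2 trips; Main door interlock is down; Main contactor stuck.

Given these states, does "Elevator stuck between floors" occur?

No

Brake release inoperative [OR]: Lower brake coil is inoperative=not, #2 safety relay failed=occurs, C drive VFD failed=not, Forward door operator faulted=occurs → at least one input occurs → occurs.
Safety circuit lost [OR]: Left hoist motor trips=occurs, Emergency governor switch malfunctions=not, Brake release inoperative=occurs → at least one input occurs → occurs.
Leveling path lost [AND]: Safety circuit lost=occurs, #1 leveling sensor failed=not → not all inputs occur → does not occur.
Drive chain inoperative [AND]: Main door interlock is down=not, Encoder lost=occurs → not all inputs occur → does not occur.
Door loop unavailable [OR]: Drive chain inoperative=not, Main contactor stuck=not, Outboard hoist motor 2 trips=not, Outboard governor switch 2 is down=not → no input occurs → does not occur.
Elevator stuck between floors [OR]: Leveling path lost=not, Door loop unavailable=not → no input occurs → does not occur.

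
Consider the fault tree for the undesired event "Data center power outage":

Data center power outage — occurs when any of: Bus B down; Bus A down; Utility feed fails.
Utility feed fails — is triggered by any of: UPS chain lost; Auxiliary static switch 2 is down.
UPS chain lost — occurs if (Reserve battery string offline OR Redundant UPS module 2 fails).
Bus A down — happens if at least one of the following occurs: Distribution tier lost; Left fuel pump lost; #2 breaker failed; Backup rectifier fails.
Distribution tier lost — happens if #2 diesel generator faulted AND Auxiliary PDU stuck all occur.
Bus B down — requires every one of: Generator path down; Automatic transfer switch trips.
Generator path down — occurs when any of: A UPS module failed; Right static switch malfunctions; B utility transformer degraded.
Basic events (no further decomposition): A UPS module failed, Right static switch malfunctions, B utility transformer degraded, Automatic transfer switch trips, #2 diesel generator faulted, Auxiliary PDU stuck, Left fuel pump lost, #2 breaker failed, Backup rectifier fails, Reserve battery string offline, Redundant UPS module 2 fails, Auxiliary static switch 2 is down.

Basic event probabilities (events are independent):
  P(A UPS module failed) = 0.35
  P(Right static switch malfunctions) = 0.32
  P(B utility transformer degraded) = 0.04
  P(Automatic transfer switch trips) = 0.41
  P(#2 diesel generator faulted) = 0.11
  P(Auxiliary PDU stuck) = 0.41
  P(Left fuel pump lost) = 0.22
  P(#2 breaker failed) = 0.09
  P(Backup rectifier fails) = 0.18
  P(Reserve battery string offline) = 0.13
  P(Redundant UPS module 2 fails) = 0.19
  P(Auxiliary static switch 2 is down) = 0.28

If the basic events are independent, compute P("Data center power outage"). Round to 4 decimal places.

P(Generator path down) [OR] = 1 − (1−0.35) × (1−0.32) × (1−0.04) = 0.575680
P(Bus B down) [AND] = 0.575680 × 0.41 = 0.236029
P(Distribution tier lost) [AND] = 0.11 × 0.41 = 0.045100
P(Bus A down) [OR] = 1 − (1−0.045100) × (1−0.22) × (1−0.09) × (1−0.18) = 0.444214
P(UPS chain lost) [OR] = 1 − (1−0.13) × (1−0.19) = 0.295300
P(Utility feed fails) [OR] = 1 − (1−0.295300) × (1−0.28) = 0.492616
P(Data center power outage) [OR] = 1 − (1−0.236029) × (1−0.444214) × (1−0.492616) = 0.784563
Rounded to 4 decimal places: P(Data center power outage) ≈ 0.7846.

0.7846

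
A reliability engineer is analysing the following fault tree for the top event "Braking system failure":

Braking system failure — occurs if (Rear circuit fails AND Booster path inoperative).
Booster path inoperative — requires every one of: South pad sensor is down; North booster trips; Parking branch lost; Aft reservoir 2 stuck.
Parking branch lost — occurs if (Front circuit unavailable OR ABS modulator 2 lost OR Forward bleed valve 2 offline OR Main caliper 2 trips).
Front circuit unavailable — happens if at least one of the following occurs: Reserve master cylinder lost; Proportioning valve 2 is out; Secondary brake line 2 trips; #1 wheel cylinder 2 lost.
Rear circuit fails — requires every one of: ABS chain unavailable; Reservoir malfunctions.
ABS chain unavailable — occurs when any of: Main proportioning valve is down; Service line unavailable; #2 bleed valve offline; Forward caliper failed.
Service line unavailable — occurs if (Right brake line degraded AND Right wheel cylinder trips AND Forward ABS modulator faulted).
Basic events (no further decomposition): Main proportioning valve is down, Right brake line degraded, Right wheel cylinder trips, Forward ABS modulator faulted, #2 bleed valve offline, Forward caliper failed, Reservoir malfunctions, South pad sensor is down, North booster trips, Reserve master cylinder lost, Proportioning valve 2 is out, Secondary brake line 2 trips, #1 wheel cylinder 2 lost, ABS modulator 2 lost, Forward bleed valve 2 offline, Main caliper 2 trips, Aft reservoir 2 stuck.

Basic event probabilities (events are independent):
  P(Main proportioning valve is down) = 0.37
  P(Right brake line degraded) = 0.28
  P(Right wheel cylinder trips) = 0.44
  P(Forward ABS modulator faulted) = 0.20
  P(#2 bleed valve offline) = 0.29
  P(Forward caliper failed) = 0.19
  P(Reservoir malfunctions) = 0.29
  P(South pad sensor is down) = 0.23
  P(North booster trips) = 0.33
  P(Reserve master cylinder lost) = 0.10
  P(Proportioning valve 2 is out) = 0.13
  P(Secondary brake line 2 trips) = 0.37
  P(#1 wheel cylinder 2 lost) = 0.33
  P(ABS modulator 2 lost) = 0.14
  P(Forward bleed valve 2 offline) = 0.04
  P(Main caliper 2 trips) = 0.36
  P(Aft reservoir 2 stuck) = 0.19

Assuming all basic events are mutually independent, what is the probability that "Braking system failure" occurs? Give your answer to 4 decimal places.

P(Service line unavailable) [AND] = 0.28 × 0.44 × 0.20 = 0.024640
P(ABS chain unavailable) [OR] = 1 − (1−0.37) × (1−0.024640) × (1−0.29) × (1−0.19) = 0.646614
P(Rear circuit fails) [AND] = 0.646614 × 0.29 = 0.187518
P(Front circuit unavailable) [OR] = 1 − (1−0.10) × (1−0.13) × (1−0.37) × (1−0.33) = 0.669496
P(Parking branch lost) [OR] = 1 − (1−0.669496) × (1−0.14) × (1−0.04) × (1−0.36) = 0.825367
P(Booster path inoperative) [AND] = 0.23 × 0.33 × 0.825367 × 0.19 = 0.011903
P(Braking system failure) [AND] = 0.187518 × 0.011903 = 0.002232
Rounded to 4 decimal places: P(Braking system failure) ≈ 0.0022.

0.0022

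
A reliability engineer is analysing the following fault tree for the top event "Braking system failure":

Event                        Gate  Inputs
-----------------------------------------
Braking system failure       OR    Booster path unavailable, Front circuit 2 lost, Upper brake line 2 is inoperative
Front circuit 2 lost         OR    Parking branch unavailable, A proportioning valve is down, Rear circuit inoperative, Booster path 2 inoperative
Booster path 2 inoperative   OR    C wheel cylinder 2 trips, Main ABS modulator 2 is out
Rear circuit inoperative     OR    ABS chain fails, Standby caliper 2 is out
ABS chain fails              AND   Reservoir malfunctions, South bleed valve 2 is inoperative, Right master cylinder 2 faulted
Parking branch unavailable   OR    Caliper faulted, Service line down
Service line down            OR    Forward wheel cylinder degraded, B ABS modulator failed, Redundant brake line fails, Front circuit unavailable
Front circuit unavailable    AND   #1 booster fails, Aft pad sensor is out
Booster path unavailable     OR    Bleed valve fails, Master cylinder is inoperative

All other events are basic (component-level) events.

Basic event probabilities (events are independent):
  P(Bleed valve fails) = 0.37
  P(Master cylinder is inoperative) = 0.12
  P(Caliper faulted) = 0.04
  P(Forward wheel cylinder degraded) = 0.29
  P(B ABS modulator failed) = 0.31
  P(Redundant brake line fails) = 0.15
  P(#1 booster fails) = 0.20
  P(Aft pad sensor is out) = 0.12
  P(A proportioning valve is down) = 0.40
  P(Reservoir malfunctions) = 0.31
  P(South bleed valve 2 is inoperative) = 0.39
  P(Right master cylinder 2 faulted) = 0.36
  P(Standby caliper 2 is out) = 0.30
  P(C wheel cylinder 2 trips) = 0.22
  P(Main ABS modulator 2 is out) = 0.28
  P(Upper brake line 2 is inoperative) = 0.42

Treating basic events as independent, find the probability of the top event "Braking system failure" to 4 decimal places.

0.9717

P(Booster path unavailable) [OR] = 1 − (1−0.37) × (1−0.12) = 0.445600
P(Front circuit unavailable) [AND] = 0.20 × 0.12 = 0.024000
P(Service line down) [OR] = 1 − (1−0.29) × (1−0.31) × (1−0.15) × (1−0.024000) = 0.593579
P(Parking branch unavailable) [OR] = 1 − (1−0.04) × (1−0.593579) = 0.609836
P(ABS chain fails) [AND] = 0.31 × 0.39 × 0.36 = 0.043524
P(Rear circuit inoperative) [OR] = 1 − (1−0.043524) × (1−0.30) = 0.330467
P(Booster path 2 inoperative) [OR] = 1 − (1−0.22) × (1−0.28) = 0.438400
P(Front circuit 2 lost) [OR] = 1 − (1−0.609836) × (1−0.40) × (1−0.330467) × (1−0.438400) = 0.911977
P(Braking system failure) [OR] = 1 − (1−0.445600) × (1−0.911977) × (1−0.42) = 0.971696
Rounded to 4 decimal places: P(Braking system failure) ≈ 0.9717.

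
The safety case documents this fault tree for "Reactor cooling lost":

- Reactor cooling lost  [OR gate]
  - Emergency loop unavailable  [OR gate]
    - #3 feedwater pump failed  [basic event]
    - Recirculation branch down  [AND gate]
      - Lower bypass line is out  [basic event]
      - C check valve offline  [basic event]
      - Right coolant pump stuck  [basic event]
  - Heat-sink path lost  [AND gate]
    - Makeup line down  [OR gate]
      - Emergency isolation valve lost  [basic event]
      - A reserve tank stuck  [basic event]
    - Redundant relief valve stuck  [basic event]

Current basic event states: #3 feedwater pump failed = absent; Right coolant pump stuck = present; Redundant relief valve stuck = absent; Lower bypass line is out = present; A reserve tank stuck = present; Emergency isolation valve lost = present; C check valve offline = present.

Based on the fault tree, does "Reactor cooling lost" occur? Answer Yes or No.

Yes

Recirculation branch down [AND]: Lower bypass line is out=occurs, C check valve offline=occurs, Right coolant pump stuck=occurs → all inputs occur → occurs.
Emergency loop unavailable [OR]: #3 feedwater pump failed=not, Recirculation branch down=occurs → at least one input occurs → occurs.
Makeup line down [OR]: Emergency isolation valve lost=occurs, A reserve tank stuck=occurs → at least one input occurs → occurs.
Heat-sink path lost [AND]: Makeup line down=occurs, Redundant relief valve stuck=not → not all inputs occur → does not occur.
Reactor cooling lost [OR]: Emergency loop unavailable=occurs, Heat-sink path lost=not → at least one input occurs → occurs.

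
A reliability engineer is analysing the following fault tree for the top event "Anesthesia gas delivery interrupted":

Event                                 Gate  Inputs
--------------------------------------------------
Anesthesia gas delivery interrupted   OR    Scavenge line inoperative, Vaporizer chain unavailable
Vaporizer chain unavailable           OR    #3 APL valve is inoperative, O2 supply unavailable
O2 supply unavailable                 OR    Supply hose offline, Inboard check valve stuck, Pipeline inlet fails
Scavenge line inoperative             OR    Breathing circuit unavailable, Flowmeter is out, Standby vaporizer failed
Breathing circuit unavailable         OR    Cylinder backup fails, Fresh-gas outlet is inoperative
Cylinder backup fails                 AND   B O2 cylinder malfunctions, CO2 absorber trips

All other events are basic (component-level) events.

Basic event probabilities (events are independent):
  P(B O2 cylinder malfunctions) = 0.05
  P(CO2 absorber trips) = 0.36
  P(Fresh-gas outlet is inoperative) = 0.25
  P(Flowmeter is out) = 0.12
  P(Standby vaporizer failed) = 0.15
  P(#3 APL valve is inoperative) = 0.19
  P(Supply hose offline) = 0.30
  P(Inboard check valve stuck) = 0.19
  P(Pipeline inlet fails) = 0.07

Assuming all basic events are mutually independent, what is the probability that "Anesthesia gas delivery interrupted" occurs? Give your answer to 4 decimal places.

0.7647

P(Cylinder backup fails) [AND] = 0.05 × 0.36 = 0.018000
P(Breathing circuit unavailable) [OR] = 1 − (1−0.018000) × (1−0.25) = 0.263500
P(Scavenge line inoperative) [OR] = 1 − (1−0.263500) × (1−0.12) × (1−0.15) = 0.449098
P(O2 supply unavailable) [OR] = 1 − (1−0.30) × (1−0.19) × (1−0.07) = 0.472690
P(Vaporizer chain unavailable) [OR] = 1 − (1−0.19) × (1−0.472690) = 0.572879
P(Anesthesia gas delivery interrupted) [OR] = 1 − (1−0.449098) × (1−0.572879) = 0.764698
Rounded to 4 decimal places: P(Anesthesia gas delivery interrupted) ≈ 0.7647.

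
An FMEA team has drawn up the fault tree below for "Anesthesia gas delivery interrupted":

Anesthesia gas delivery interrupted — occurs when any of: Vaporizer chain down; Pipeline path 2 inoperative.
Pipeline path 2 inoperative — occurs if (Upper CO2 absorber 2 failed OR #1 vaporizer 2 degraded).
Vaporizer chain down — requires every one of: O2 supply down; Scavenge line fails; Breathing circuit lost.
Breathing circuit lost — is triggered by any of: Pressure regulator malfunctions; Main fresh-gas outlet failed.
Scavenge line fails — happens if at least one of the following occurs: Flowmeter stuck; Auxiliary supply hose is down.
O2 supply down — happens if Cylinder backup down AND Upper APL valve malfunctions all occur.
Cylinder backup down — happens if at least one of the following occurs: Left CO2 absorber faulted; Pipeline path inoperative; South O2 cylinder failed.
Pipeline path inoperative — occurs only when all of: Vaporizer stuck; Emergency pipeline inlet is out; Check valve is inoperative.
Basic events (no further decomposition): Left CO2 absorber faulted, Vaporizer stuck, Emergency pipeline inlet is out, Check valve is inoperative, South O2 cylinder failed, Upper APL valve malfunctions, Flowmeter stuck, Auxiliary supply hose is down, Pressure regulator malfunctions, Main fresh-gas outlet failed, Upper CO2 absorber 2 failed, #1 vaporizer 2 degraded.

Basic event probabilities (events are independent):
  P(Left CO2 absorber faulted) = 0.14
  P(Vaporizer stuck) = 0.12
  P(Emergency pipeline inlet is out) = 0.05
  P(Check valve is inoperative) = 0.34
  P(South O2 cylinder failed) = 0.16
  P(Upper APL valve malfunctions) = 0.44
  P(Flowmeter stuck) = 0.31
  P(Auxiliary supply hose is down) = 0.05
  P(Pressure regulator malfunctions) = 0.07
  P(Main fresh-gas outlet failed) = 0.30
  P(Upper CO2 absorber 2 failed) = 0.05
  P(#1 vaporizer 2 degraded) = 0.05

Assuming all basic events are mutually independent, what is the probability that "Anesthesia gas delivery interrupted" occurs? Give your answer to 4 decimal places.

0.1108

P(Pipeline path inoperative) [AND] = 0.12 × 0.05 × 0.34 = 0.002040
P(Cylinder backup down) [OR] = 1 − (1−0.14) × (1−0.002040) × (1−0.16) = 0.279074
P(O2 supply down) [AND] = 0.279074 × 0.44 = 0.122793
P(Scavenge line fails) [OR] = 1 − (1−0.31) × (1−0.05) = 0.344500
P(Breathing circuit lost) [OR] = 1 − (1−0.07) × (1−0.30) = 0.349000
P(Vaporizer chain down) [AND] = 0.122793 × 0.344500 × 0.349000 = 0.014763
P(Pipeline path 2 inoperative) [OR] = 1 − (1−0.05) × (1−0.05) = 0.097500
P(Anesthesia gas delivery interrupted) [OR] = 1 − (1−0.014763) × (1−0.097500) = 0.110824
Rounded to 4 decimal places: P(Anesthesia gas delivery interrupted) ≈ 0.1108.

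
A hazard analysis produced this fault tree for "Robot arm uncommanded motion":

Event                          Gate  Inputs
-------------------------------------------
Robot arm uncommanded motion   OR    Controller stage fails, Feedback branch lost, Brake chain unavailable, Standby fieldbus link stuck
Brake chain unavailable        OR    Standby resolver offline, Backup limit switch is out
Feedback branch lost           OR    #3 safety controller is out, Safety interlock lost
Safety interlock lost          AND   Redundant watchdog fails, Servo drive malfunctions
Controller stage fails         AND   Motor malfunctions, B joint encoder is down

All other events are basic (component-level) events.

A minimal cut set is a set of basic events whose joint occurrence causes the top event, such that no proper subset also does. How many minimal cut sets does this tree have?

6

Controller stage fails [AND]: one cut set from each child combined → 1 × 1 = 1 cut set(s).
Safety interlock lost [AND]: one cut set from each child combined → 1 × 1 = 1 cut set(s).
Feedback branch lost [OR]: union of children's cut sets → 2 cut set(s).
Brake chain unavailable [OR]: union of children's cut sets → 2 cut set(s).
Robot arm uncommanded motion [OR]: union of children's cut sets → 6 cut set(s).
Minimal cut sets: {B joint encoder is down, Motor malfunctions}; {#3 safety controller is out}; {Redundant watchdog fails, Servo drive malfunctions}; {Standby resolver offline}; {Backup limit switch is out}; {Standby fieldbus link stuck}.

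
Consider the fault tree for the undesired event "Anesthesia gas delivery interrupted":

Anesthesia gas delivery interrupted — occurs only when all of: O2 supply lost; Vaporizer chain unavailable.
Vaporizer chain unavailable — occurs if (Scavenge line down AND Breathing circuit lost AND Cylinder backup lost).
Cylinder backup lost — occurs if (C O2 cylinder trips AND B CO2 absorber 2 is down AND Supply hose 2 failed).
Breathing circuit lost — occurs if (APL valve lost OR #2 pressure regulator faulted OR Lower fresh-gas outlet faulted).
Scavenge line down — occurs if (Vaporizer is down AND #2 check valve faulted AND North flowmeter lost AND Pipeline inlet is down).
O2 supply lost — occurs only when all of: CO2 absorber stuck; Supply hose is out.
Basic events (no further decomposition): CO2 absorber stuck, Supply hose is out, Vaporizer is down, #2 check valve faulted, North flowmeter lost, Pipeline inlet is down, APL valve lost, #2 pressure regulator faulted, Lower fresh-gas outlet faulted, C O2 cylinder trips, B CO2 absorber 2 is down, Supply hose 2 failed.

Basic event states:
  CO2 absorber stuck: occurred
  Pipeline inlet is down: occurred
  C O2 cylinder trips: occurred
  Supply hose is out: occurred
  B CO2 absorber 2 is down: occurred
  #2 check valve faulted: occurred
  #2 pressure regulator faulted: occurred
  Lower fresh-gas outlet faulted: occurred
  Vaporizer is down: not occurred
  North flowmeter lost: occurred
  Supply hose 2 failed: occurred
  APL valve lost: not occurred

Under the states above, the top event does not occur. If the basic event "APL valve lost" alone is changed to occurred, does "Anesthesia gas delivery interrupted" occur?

No

Counterfactual: set "APL valve lost" to occurred.
O2 supply lost [AND]: CO2 absorber stuck=occurs, Supply hose is out=occurs → all inputs occur → occurs.
Scavenge line down [AND]: Vaporizer is down=not, #2 check valve faulted=occurs, North flowmeter lost=occurs, Pipeline inlet is down=occurs → not all inputs occur → does not occur.
Breathing circuit lost [OR]: APL valve lost=occurs, #2 pressure regulator faulted=occurs, Lower fresh-gas outlet faulted=occurs → at least one input occurs → occurs.
Cylinder backup lost [AND]: C O2 cylinder trips=occurs, B CO2 absorber 2 is down=occurs, Supply hose 2 failed=occurs → all inputs occur → occurs.
Vaporizer chain unavailable [AND]: Scavenge line down=not, Breathing circuit lost=occurs, Cylinder backup lost=occurs → not all inputs occur → does not occur.
Anesthesia gas delivery interrupted [AND]: O2 supply lost=occurs, Vaporizer chain unavailable=not → not all inputs occur → does not occur.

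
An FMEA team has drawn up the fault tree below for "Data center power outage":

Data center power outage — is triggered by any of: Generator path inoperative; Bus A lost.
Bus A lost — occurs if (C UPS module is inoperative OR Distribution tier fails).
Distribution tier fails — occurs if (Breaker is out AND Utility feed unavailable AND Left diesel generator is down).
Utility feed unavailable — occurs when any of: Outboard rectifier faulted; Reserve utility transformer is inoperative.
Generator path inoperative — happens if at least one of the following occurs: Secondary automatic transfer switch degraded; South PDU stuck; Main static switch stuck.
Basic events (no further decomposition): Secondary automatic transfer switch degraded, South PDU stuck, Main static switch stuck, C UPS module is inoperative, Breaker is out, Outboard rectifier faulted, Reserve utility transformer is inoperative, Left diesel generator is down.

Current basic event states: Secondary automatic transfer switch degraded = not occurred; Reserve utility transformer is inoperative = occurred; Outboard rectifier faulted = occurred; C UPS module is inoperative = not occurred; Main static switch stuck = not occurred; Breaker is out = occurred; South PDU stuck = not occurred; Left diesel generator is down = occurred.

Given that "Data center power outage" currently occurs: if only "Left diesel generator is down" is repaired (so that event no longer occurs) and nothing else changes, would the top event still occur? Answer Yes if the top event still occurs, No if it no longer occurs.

Counterfactual: set "Left diesel generator is down" to not occurred.
Generator path inoperative [OR]: Secondary automatic transfer switch degraded=not, South PDU stuck=not, Main static switch stuck=not → no input occurs → does not occur.
Utility feed unavailable [OR]: Outboard rectifier faulted=occurs, Reserve utility transformer is inoperative=occurs → at least one input occurs → occurs.
Distribution tier fails [AND]: Breaker is out=occurs, Utility feed unavailable=occurs, Left diesel generator is down=not → not all inputs occur → does not occur.
Bus A lost [OR]: C UPS module is inoperative=not, Distribution tier fails=not → no input occurs → does not occur.
Data center power outage [OR]: Generator path inoperative=not, Bus A lost=not → no input occurs → does not occur.

No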